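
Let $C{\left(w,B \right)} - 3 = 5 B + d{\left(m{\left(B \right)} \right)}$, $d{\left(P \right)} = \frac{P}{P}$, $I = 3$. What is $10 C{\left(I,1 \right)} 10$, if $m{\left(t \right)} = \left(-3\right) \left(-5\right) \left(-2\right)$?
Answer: $900$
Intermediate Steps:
$m{\left(t \right)} = -30$ ($m{\left(t \right)} = 15 \left(-2\right) = -30$)
$d{\left(P \right)} = 1$
$C{\left(w,B \right)} = 4 + 5 B$ ($C{\left(w,B \right)} = 3 + \left(5 B + 1\right) = 3 + \left(1 + 5 B\right) = 4 + 5 B$)
$10 C{\left(I,1 \right)} 10 = 10 \left(4 + 5 \cdot 1\right) 10 = 10 \left(4 + 5\right) 10 = 10 \cdot 9 \cdot 10 = 90 \cdot 10 = 900$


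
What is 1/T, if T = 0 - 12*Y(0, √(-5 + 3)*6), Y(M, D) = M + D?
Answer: I*√2/144 ≈ 0.0098209*I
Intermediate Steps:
Y(M, D) = D + M
T = -72*I*√2 (T = 0 - 12*(√(-5 + 3)*6 + 0) = 0 - 12*(√(-2)*6 + 0) = 0 - 12*((I*√2)*6 + 0) = 0 - 12*(6*I*√2 + 0) = 0 - 72*I*√2 = -72*I*√2 ≈ -101.82*I)
1/T = 1/(-72*I*√2) = I*√2/144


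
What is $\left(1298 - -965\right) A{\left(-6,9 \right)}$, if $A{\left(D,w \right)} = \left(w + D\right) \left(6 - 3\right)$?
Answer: $20367$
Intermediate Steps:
$A{\left(D,w \right)} = 3 D + 3 w$ ($A{\left(D,w \right)} = \left(D + w\right) 3 = 3 D + 3 w$)
$\left(1298 - -965\right) A{\left(-6,9 \right)} = \left(1298 - -965\right) \left(3 \left(-6\right) + 3 \cdot 9\right) = \left(1298 + 965\right) \left(-18 + 27\right) = 2263 \cdot 9 = 20367$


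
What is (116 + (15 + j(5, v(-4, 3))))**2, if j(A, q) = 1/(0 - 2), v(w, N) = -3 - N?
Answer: 68121/4 ≈ 17030.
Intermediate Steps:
j(A, q) = -1/2 (j(A, q) = 1/(-2) = -1/2)
(116 + (15 + j(5, v(-4, 3))))**2 = (116 + (15 - 1/2))**2 = (116 + 29/2)**2 = (261/2)**2 = 68121/4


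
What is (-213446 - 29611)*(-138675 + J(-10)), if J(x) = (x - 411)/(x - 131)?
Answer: 1584144576326/47 ≈ 3.3705e+10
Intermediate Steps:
J(x) = (-411 + x)/(-131 + x)
(-213446 - 29611)*(-138675 + J(-10)) = (-213446 - 29611)*(-138675 + (-411 - 10)/(-131 - 10)) = -243057*(-138675 - 421/(-141)) = -243057*(-138675 - 1/141*(-421)) = -243057*(-138675 + 421/141) = -243057*(-19552754/141) = 1584144576326/47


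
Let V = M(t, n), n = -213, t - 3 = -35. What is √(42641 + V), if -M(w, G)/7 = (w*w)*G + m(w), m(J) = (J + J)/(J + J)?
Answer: √1569418 ≈ 1252.8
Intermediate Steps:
t = -32 (t = 3 - 35 = -32)
m(J) = 1 (m(J) = (2*J)/((2*J)) = (2*J)*(1/(2*J)) = 1)
M(w, G) = -7 - 7*G*w² (M(w, G) = -7*((w*w)*G + 1) = -7*(w²*G + 1) = -7*(G*w² + 1) = -7*(1 + G*w²) = -7 - 7*G*w²)
V = 1526777 (V = -7 - 7*(-213)*(-32)² = -7 - 7*(-213)*1024 = -7 + 1526784 = 1526777)
√(42641 + V) = √(42641 + 1526777) = √1569418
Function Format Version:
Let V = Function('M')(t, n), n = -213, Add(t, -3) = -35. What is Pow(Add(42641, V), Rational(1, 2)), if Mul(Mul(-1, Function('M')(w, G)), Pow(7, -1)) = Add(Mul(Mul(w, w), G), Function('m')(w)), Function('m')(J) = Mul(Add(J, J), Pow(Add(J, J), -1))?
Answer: Pow(1569418, Rational(1, 2)) ≈ 1252.8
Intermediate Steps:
t = -32 (t = Add(3, -35) = -32)
Function('m')(J) = 1 (Function('m')(J) = Mul(Mul(2, J), Pow(Mul(2, J), -1)) = Mul(Mul(2, J), Mul(Rational(1, 2), Pow(J, -1))) = 1)
Function('M')(w, G) = Add(-7, Mul(-7, G, Pow(w, 2))) (Function('M')(w, G) = Mul(-7, Add(Mul(Mul(w, w), G), 1)) = Mul(-7, Add(Mul(Pow(w, 2), G), 1)) = Mul(-7, Add(Mul(G, Pow(w, 2)), 1)) = Mul(-7, Add(1, Mul(G, Pow(w, 2)))) = Add(-7, Mul(-7, G, Pow(w, 2))))
V = 1526777 (V = Add(-7, Mul(-7, -213, Pow(-32, 2))) = Add(-7, Mul(-7, -213, 1024)) = Add(-7, 1526784) = 1526777)
Pow(Add(42641, V), Rational(1, 2)) = Pow(Add(42641, 1526777), Rational(1, 2)) = Pow(1569418, Rational(1, 2))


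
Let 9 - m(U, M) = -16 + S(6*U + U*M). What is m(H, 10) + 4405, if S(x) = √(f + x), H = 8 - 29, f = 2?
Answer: 4430 - I*√334 ≈ 4430.0 - 18.276*I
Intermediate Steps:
H = -21
S(x) = √(2 + x)
m(U, M) = 25 - √(2 + 6*U + M*U) (m(U, M) = 9 - (-16 + √(2 + (6*U + U*M))) = 9 - (-16 + √(2 + (6*U + M*U))) = 9 - (-16 + √(2 + 6*U + M*U)) = 9 + (16 - √(2 + 6*U + M*U)) = 25 - √(2 + 6*U + M*U))
m(H, 10) + 4405 = (25 - √(2 - 21*(6 + 10))) + 4405 = (25 - √(2 - 21*16)) + 4405 = (25 - √(2 - 336)) + 4405 = (25 - √(-334)) + 4405 = (25 - I*√334) + 4405 = 4430 - I*√334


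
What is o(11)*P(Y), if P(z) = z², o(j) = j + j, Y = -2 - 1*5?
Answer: 1078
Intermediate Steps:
Y = -7 (Y = -2 - 5 = -7)
o(j) = 2*j
o(11)*P(Y) = (2*11)*(-7)² = 22*49 = 1078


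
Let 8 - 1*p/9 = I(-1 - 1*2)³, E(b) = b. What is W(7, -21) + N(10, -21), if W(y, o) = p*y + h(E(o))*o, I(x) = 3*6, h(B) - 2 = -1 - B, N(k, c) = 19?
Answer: -367355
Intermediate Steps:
h(B) = 1 - B (h(B) = 2 + (-1 - B) = 1 - B)
I(x) = 18
p = -52416 (p = 72 - 9*18³ = 72 - 9*5832 = 72 - 52488 = -52416)
W(y, o) = -52416*y + o*(1 - o) (W(y, o) = -52416*y + (1 - o)*o = -52416*y + o*(1 - o))
W(7, -21) + N(10, -21) = (-21 - 1*(-21)² - 52416*7) + 19 = (-21 - 1*441 - 366912) + 19 = (-21 - 441 - 366912) + 19 = -367374 + 19 = -367355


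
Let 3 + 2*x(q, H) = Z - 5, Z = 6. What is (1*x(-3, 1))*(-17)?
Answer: 17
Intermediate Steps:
x(q, H) = -1 (x(q, H) = -3/2 + (6 - 5)/2 = -3/2 + (½)*1 = -3/2 + ½ = -1)
(1*x(-3, 1))*(-17) = (1*(-1))*(-17) = -1*(-17) = 17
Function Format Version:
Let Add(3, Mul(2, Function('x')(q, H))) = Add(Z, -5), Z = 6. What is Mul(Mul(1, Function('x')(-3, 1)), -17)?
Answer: 17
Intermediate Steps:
Function('x')(q, H) = -1 (Function('x')(q, H) = Add(Rational(-3, 2), Mul(Rational(1, 2), Add(6, -5))) = Add(Rational(-3, 2), Mul(Rational(1, 2), 1)) = Add(Rational(-3, 2), Rational(1, 2)) = -1)
Mul(Mul(1, Function('x')(-3, 1)), -17) = Mul(Mul(1, -1), -17) = Mul(-1, -17) = 17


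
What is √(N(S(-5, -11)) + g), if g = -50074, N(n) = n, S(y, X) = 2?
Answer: 2*I*√12518 ≈ 223.77*I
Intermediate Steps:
√(N(S(-5, -11)) + g) = √(2 - 50074) = √(-50072) = 2*I*√12518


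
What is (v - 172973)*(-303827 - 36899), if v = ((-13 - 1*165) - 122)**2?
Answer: 28271058398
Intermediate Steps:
v = 90000 (v = ((-13 - 165) - 122)**2 = (-178 - 122)**2 = (-300)**2 = 90000)
(v - 172973)*(-303827 - 36899) = (90000 - 172973)*(-303827 - 36899) = -82973*(-340726) = 28271058398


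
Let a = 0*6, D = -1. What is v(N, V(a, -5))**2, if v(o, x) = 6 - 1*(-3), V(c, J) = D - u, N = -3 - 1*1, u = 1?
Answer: 81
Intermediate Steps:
N = -4 (N = -3 - 1 = -4)
a = 0
V(c, J) = -2 (V(c, J) = -1 - 1*1 = -1 - 1 = -2)
v(o, x) = 9 (v(o, x) = 6 + 3 = 9)
v(N, V(a, -5))**2 = 9**2 = 81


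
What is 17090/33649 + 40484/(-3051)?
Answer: -1310104526/102663099 ≈ -12.761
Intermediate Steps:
17090/33649 + 40484/(-3051) = 17090*(1/33649) + 40484*(-1/3051) = 17090/33649 - 40484/3051 = -1310104526/102663099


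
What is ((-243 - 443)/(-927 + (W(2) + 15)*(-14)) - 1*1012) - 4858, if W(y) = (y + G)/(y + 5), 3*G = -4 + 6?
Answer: -20114432/3427 ≈ -5869.4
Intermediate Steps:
G = 2/3 (G = (-4 + 6)/3 = (1/3)*2 = 2/3 ≈ 0.66667)
W(y) = (2/3 + y)/(5 + y) (W(y) = (y + 2/3)/(y + 5) = (2/3 + y)/(5 + y))
((-243 - 443)/(-927 + (W(2) + 15)*(-14)) - 1*1012) - 4858 = ((-243 - 443)/(-927 + ((2/3 + 2)/(5 + 2) + 15)*(-14)) - 1*1012) - 4858 = (-686/(-927 + ((8/3)/7 + 15)*(-14)) - 1012) - 4858 = (-686/(-927 + ((1/7)*(8/3) + 15)*(-14)) - 1012) - 4858 = (-686/(-927 + (8/21 + 15)*(-14)) - 1012) - 4858 = (-686/(-927 + (323/21)*(-14)) - 1012) - 4858 = (-686/(-927 - 646/3) - 1012) - 4858 = (-686/(-3427/3) - 1012) - 4858 = (-686*(-3/3427) - 1012) - 4858 = (2058/3427 - 1012) - 4858 = -3466066/3427 - 4858 = -20114432/3427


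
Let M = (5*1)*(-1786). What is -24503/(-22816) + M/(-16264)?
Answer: 3962261/2441312 ≈ 1.6230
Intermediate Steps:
M = -8930 (M = 5*(-1786) = -8930)
-24503/(-22816) + M/(-16264) = -24503/(-22816) - 8930/(-16264) = -24503*(-1/22816) - 8930*(-1/16264) = 24503/22816 + 235/428 = 3962261/2441312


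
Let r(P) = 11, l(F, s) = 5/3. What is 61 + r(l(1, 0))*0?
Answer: 61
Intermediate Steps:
l(F, s) = 5/3 (l(F, s) = 5*(1/3) = 5/3)
61 + r(l(1, 0))*0 = 61 + 11*0 = 61 + 0 = 61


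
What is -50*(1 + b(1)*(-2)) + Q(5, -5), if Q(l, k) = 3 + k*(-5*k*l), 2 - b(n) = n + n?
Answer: -672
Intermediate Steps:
b(n) = 2 - 2*n (b(n) = 2 - (n + n) = 2 - 2*n)
Q(l, k) = 3 - 5*l*k² (Q(l, k) = 3 + k*(-5*k*l) = 3 - 5*l*k²)
-50*(1 + b(1)*(-2)) + Q(5, -5) = -50*(1 + (2 - 2*1)*(-2)) + (3 - 5*5*(-5)²) = -50*(1 + (2 - 2)*(-2)) + (3 - 5*5*25) = -50*(1 + 0*(-2)) + (3 - 625) = -50*(1 + 0) - 622 = -50*1 - 622 = -50 - 622 = -672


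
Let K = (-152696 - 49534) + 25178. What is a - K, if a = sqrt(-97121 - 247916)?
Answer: 177052 + I*sqrt(345037) ≈ 1.7705e+5 + 587.4*I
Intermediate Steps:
K = -177052 (K = -202230 + 25178 = -177052)
a = I*sqrt(345037) (a = sqrt(-345037) = I*sqrt(345037) ≈ 587.4*I)
a - K = I*sqrt(345037) - 1*(-177052) = I*sqrt(345037) + 177052 = 177052 + I*sqrt(345037)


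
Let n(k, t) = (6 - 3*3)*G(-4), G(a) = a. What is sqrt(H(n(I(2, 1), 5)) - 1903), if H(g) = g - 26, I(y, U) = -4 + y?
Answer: 3*I*sqrt(213) ≈ 43.784*I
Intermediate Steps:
n(k, t) = 12 (n(k, t) = (6 - 3*3)*(-4) = (6 - 9)*(-4) = -3*(-4) = 12)
H(g) = -26 + g
sqrt(H(n(I(2, 1), 5)) - 1903) = sqrt((-26 + 12) - 1903) = sqrt(-14 - 1903) = sqrt(-1917) = 3*I*sqrt(213)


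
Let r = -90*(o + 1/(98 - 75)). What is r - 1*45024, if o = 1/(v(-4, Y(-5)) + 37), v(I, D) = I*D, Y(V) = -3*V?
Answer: -45024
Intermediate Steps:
v(I, D) = D*I
o = -1/23 (o = 1/(-3*(-5)*(-4) + 37) = 1/(15*(-4) + 37) = 1/(-60 + 37) = 1/(-23) = -1/23 ≈ -0.043478)
r = 0 (r = -90*(-1/23 + 1/(98 - 75)) = -90*(-1/23 + 1/23) = -90*0 = 0)
r - 1*45024 = 0 - 1*45024 = 0 - 45024 = -45024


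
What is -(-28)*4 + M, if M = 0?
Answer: 112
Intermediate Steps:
-(-28)*4 + M = -(-28)*4 + 0 = -7*(-16) + 0 = 112 + 0 = 112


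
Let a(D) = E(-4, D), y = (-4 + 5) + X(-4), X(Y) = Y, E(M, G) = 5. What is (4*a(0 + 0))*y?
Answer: -60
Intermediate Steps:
y = -3 (y = (-4 + 5) - 4 = 1 - 4 = -3)
a(D) = 5
(4*a(0 + 0))*y = (4*5)*(-3) = 20*(-3) = -60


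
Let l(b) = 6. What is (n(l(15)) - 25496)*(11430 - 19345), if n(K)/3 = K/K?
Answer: 201777095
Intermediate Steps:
n(K) = 3 (n(K) = 3*(K/K) = 3*1 = 3)
(n(l(15)) - 25496)*(11430 - 19345) = (3 - 25496)*(11430 - 19345) = -25493*(-7915) = 201777095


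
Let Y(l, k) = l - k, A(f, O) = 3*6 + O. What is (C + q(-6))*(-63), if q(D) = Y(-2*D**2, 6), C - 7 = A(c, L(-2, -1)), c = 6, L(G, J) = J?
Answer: 3402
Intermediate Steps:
A(f, O) = 18 + O
C = 24 (C = 7 + (18 - 1) = 7 + 17 = 24)
q(D) = -6 - 2*D**2 (q(D) = -2*D**2 - 1*6 = -2*D**2 - 6 = -6 - 2*D**2)
(C + q(-6))*(-63) = (24 + (-6 - 2*(-6)**2))*(-63) = (24 + (-6 - 2*36))*(-63) = (24 + (-6 - 72))*(-63) = (24 - 78)*(-63) = -54*(-63) = 3402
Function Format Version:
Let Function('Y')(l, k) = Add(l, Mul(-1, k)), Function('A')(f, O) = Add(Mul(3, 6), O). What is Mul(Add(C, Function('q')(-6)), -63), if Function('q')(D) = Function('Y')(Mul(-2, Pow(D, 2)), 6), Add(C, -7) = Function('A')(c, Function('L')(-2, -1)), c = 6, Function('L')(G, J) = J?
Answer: 3402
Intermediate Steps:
Function('A')(f, O) = Add(18, O)
C = 24 (C = Add(7, Add(18, -1)) = Add(7, 17) = 24)
Function('q')(D) = Add(-6, Mul(-2, Pow(D, 2))) (Function('q')(D) = Add(Mul(-2, Pow(D, 2)), Mul(-1, 6)) = Add(Mul(-2, Pow(D, 2)), -6) = Add(-6, Mul(-2, Pow(D, 2))))
Mul(Add(C, Function('q')(-6)), -63) = Mul(Add(24, Add(-6, Mul(-2, Pow(-6, 2)))), -63) = Mul(Add(24, Add(-6, Mul(-2, 36))), -63) = Mul(Add(24, Add(-6, -72)), -63) = Mul(Add(24, -78), -63) = Mul(-54, -63) = 3402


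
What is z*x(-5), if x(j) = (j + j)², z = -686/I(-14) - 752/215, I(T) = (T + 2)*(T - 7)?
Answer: -240710/387 ≈ -621.99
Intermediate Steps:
I(T) = (-7 + T)*(2 + T) (I(T) = (2 + T)*(-7 + T) = (-7 + T)*(2 + T))
z = -24071/3870 (z = -686/(-14 + (-14)² - 5*(-14)) - 752/215 = -686/(-14 + 196 + 70) - 752*1/215 = -686/252 - 752/215 = -686*1/252 - 752/215 = -49/18 - 752/215 = -24071/3870 ≈ -6.2199)
x(j) = 4*j² (x(j) = (2*j)² = 4*j²)
z*x(-5) = -48142*(-5)²/1935 = -48142*25/1935 = -24071/3870*100 = -240710/387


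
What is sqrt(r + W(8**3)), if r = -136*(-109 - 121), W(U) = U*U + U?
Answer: 4*sqrt(18371) ≈ 542.16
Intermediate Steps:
W(U) = U + U**2 (W(U) = U**2 + U = U + U**2)
r = 31280 (r = -136*(-230) = 31280)
sqrt(r + W(8**3)) = sqrt(31280 + 8**3*(1 + 8**3)) = sqrt(31280 + 512*(1 + 512)) = sqrt(31280 + 512*513) = sqrt(31280 + 262656) = sqrt(293936) = 4*sqrt(18371)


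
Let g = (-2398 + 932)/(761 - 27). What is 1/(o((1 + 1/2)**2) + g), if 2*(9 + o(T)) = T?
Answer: -2936/28985 ≈ -0.10129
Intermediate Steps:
o(T) = -9 + T/2
g = -733/367 (g = -1466/734 = -1466*1/734 = -733/367 ≈ -1.9973)
1/(o((1 + 1/2)**2) + g) = 1/((-9 + (1 + 1/2)**2/2) - 733/367) = 1/((-9 + (3/2)**2/2) - 733/367) = 1/((-9 + (1/2)*(9/4)) - 733/367) = 1/((-9 + 9/8) - 733/367) = 1/(-63/8 - 733/367) = 1/(-28985/2936) = -2936/28985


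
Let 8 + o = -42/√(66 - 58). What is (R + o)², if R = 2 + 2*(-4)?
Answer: 833/2 + 294*√2 ≈ 832.28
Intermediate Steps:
o = -8 - 21*√2/2 (o = -8 - 42/√(66 - 58) = -8 - 42*√2/4 = -8 - 21*√2/2 ≈ -22.849)
R = -6 (R = 2 - 8 = -6)
(R + o)² = (-6 + (-8 - 21*√2/2))² = (-14 - 21*√2/2)²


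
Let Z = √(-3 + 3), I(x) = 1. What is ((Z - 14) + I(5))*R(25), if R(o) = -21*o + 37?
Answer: 6344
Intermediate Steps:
R(o) = 37 - 21*o
Z = 0 (Z = √0 = 0)
((Z - 14) + I(5))*R(25) = ((0 - 14) + 1)*(37 - 21*25) = (-14 + 1)*(37 - 525) = -13*(-488) = 6344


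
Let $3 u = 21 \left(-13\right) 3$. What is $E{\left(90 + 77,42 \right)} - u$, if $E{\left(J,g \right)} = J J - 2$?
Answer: $28160$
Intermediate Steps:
$E{\left(J,g \right)} = -2 + J^{2}$ ($E{\left(J,g \right)} = J^{2} - 2 = -2 + J^{2}$)
$u = -273$ ($u = \frac{21 \left(-13\right) 3}{3} = \frac{\left(-273\right) 3}{3} = \frac{1}{3} \left(-819\right) = -273$)
$E{\left(90 + 77,42 \right)} - u = \left(-2 + \left(90 + 77\right)^{2}\right) - -273 = \left(-2 + 167^{2}\right) + 273 = \left(-2 + 27889\right) + 273 = 27887 + 273 = 28160$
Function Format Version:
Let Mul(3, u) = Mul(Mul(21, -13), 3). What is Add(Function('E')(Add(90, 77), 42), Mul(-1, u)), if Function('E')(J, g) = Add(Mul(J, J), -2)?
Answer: 28160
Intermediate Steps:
Function('E')(J, g) = Add(-2, Pow(J, 2)) (Function('E')(J, g) = Add(Pow(J, 2), -2) = Add(-2, Pow(J, 2)))
u = -273 (u = Mul(Rational(1, 3), Mul(Mul(21, -13), 3)) = Mul(Rational(1, 3), Mul(-273, 3)) = Mul(Rational(1, 3), -819) = -273)
Add(Function('E')(Add(90, 77), 42), Mul(-1, u)) = Add(Add(-2, Pow(Add(90, 77), 2)), Mul(-1, -273)) = Add(Add(-2, Pow(167, 2)), 273) = Add(Add(-2, 27889), 273) = Add(27887, 273) = 28160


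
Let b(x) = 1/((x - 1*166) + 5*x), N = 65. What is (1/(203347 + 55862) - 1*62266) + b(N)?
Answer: -3615339041623/58062816 ≈ -62266.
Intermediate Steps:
b(x) = 1/(-166 + 6*x) (b(x) = 1/((x - 166) + 5*x) = 1/((-166 + x) + 5*x) = 1/(-166 + 6*x))
(1/(203347 + 55862) - 1*62266) + b(N) = (1/(203347 + 55862) - 1*62266) + 1/(2*(-83 + 3*65)) = (1/259209 - 62266) + 1/(2*(-83 + 195)) = (1/259209 - 62266) + (1/2)/112 = -16139907593/259209 + (1/2)*(1/112) = -16139907593/259209 + 1/224 = -3615339041623/58062816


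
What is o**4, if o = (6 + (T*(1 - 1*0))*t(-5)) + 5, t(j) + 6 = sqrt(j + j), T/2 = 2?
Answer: (-13 + 4*I*sqrt(10))**4 ≈ -1.0808e+5 - 5919.8*I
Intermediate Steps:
T = 4 (T = 2*2 = 4)
t(j) = -6 + sqrt(2)*sqrt(j) (t(j) = -6 + sqrt(j + j) = -6 + sqrt(2*j) = -6 + sqrt(2)*sqrt(j))
o = -13 + 4*I*sqrt(10) (o = (6 + (4*(1 - 1*0))*(-6 + sqrt(2)*sqrt(-5))) + 5 = (6 + (4*(1 + 0))*(-6 + sqrt(2)*(I*sqrt(5)))) + 5 = (6 + (4*1)*(-6 + I*sqrt(10))) + 5 = (6 + 4*(-6 + I*sqrt(10))) + 5 = (6 + (-24 + 4*I*sqrt(10))) + 5 = (-18 + 4*I*sqrt(10)) + 5 = -13 + 4*I*sqrt(10) ≈ -13.0 + 12.649*I)
o**4 = (-13 + 4*I*sqrt(10))**4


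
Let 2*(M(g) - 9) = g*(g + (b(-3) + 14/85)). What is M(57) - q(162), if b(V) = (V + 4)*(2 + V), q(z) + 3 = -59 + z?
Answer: 128324/85 ≈ 1509.7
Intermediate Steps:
q(z) = -62 + z (q(z) = -3 + (-59 + z) = -62 + z)
b(V) = (2 + V)*(4 + V) (b(V) = (4 + V)*(2 + V) = (2 + V)*(4 + V))
M(g) = 9 + g*(-71/85 + g)/2 (M(g) = 9 + (g*(g + ((8 + (-3)**2 + 6*(-3)) + 14/85)))/2 = 9 + (g*(g + ((8 + 9 - 18) + 14*(1/85))))/2 = 9 + (g*(g + (-1 + 14/85)))/2 = 9 + (g*(g - 71/85))/2 = 9 + (g*(-71/85 + g))/2 = 9 + g*(-71/85 + g)/2)
M(57) - q(162) = (9 + (1/2)*57**2 - 71/170*57) - (-62 + 162) = (9 + (1/2)*3249 - 4047/170) - 1*100 = (9 + 3249/2 - 4047/170) - 100 = 136824/85 - 100 = 128324/85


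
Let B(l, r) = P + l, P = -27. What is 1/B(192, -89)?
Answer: 1/165 ≈ 0.0060606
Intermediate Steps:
B(l, r) = -27 + l
1/B(192, -89) = 1/(-27 + 192) = 1/165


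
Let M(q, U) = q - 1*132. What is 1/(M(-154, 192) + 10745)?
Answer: 1/10459 ≈ 9.5611e-5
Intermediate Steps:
M(q, U) = -132 + q (M(q, U) = q - 132 = -132 + q)
1/(M(-154, 192) + 10745) = 1/((-132 - 154) + 10745) = 1/(-286 + 10745) = 1/10459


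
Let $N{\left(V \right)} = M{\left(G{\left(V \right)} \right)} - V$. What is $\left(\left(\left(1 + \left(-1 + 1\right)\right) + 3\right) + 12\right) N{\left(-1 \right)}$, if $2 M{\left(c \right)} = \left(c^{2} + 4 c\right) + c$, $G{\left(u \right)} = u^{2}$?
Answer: $64$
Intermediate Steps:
$M{\left(c \right)} = \frac{c^{2}}{2} + \frac{5 c}{2}$ ($M{\left(c \right)} = \frac{\left(c^{2} + 4 c\right) + c}{2} = \frac{c^{2} + 5 c}{2} = \frac{c^{2}}{2} + \frac{5 c}{2}$)
$N{\left(V \right)} = - V + \frac{V^{2} \left(5 + V^{2}\right)}{2}$ ($N{\left(V \right)} = \frac{V^{2} \left(5 + V^{2}\right)}{2} - V = - V + \frac{V^{2} \left(5 + V^{2}\right)}{2}$)
$\left(\left(\left(1 + \left(-1 + 1\right)\right) + 3\right) + 12\right) N{\left(-1 \right)} = \left(\left(\left(1 + \left(-1 + 1\right)\right) + 3\right) + 12\right) \frac{1}{2} \left(-1\right) \left(-2 - \left(5 + \left(-1\right)^{2}\right)\right) = \left(\left(\left(1 + 0\right) + 3\right) + 12\right) \frac{1}{2} \left(-1\right) \left(-2 - \left(5 + 1\right)\right) = \left(\left(1 + 3\right) + 12\right) \frac{1}{2} \left(-1\right) \left(-2 - 6\right) = \left(4 + 12\right) \frac{1}{2} \left(-1\right) \left(-2 - 6\right) = 16 \cdot \frac{1}{2} \left(-1\right) \left(-8\right) = 16 \cdot 4 = 64$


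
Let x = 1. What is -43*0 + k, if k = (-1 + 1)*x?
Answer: 0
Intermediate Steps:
k = 0 (k = (-1 + 1)*1 = 0*1 = 0)
-43*0 + k = -43*0 + 0 = 0 + 0 = 0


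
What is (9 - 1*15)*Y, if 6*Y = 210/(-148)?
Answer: 105/74 ≈ 1.4189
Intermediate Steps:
Y = -35/148 (Y = (210/(-148))/6 = (210*(-1/148))/6 = (⅙)*(-105/74) = -35/148 ≈ -0.23649)
(9 - 1*15)*Y = (9 - 1*15)*(-35/148) = (9 - 15)*(-35/148) = -6*(-35/148) = 105/74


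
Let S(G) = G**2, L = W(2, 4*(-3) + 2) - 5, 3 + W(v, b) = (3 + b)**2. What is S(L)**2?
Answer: 2825761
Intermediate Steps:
W(v, b) = -3 + (3 + b)**2
L = 41 (L = (-3 + (3 + (4*(-3) + 2))**2) - 5 = (-3 + (3 + (-12 + 2))**2) - 5 = (-3 + (3 - 10)**2) - 5 = (-3 + (-7)**2) - 5 = (-3 + 49) - 5 = 46 - 5 = 41)
S(L)**2 = (41**2)**2 = 1681**2 = 2825761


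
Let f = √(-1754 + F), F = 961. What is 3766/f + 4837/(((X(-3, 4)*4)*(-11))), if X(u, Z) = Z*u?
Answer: 4837/528 - 3766*I*√793/793 ≈ 9.161 - 133.73*I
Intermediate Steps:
f = I*√793 (f = √(-1754 + 961) = √(-793) = I*√793 ≈ 28.16*I)
3766/f + 4837/(((X(-3, 4)*4)*(-11))) = 3766/((I*√793)) + 4837/((((4*(-3))*4)*(-11))) = 3766*(-I*√793/793) + 4837/((-12*4*(-11))) = -3766*I*√793/793 + 4837/((-48*(-11))) = -3766*I*√793/793 + 4837/528 = 4837/528 - 3766*I*√793/793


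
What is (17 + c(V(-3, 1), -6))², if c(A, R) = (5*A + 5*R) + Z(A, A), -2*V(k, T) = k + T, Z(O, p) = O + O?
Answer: 36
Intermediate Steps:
Z(O, p) = 2*O
V(k, T) = -T/2 - k/2 (V(k, T) = -(k + T)/2 = -(T + k)/2 = -T/2 - k/2)
c(A, R) = 5*R + 7*A (c(A, R) = (5*A + 5*R) + 2*A = 5*R + 7*A)
(17 + c(V(-3, 1), -6))² = (17 + (5*(-6) + 7*(-½*1 - ½*(-3))))² = (17 + (-30 + 7*(-½ + 3/2)))² = (17 + (-30 + 7*1))² = (17 + (-30 + 7))² = (17 - 23)² = (-6)² = 36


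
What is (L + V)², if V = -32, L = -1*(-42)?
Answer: 100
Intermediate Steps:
L = 42
(L + V)² = (42 - 32)² = 10² = 100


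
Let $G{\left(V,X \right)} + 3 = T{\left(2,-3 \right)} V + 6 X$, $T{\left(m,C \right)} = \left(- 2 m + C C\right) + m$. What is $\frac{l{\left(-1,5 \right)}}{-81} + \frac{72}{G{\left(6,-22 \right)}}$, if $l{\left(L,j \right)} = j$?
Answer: $- \frac{2099}{2511} \approx -0.83592$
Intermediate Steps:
$T{\left(m,C \right)} = C^{2} - m$ ($T{\left(m,C \right)} = \left(- 2 m + C^{2}\right) + m = \left(C^{2} - 2 m\right) + m = C^{2} - m$)
$G{\left(V,X \right)} = -3 + 6 X + 7 V$ ($G{\left(V,X \right)} = -3 + \left(\left(\left(-3\right)^{2} - 2\right) V + 6 X\right) = -3 + \left(\left(9 - 2\right) V + 6 X\right) = -3 + \left(7 V + 6 X\right) = -3 + \left(6 X + 7 V\right) = -3 + 6 X + 7 V$)
$\frac{l{\left(-1,5 \right)}}{-81} + \frac{72}{G{\left(6,-22 \right)}} = \frac{5}{-81} + \frac{72}{-3 + 6 \left(-22\right) + 7 \cdot 6} = 5 \left(- \frac{1}{81}\right) + \frac{72}{-3 - 132 + 42} = - \frac{5}{81} + \frac{72}{-93} = - \frac{5}{81} + 72 \left(- \frac{1}{93}\right) = - \frac{5}{81} - \frac{24}{31} = - \frac{2099}{2511}$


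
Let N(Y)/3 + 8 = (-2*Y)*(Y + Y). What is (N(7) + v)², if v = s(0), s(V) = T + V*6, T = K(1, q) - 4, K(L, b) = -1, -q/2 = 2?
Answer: 380689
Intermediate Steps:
q = -4 (q = -2*2 = -4)
T = -5 (T = -1 - 4 = -5)
s(V) = -5 + 6*V (s(V) = -5 + V*6 = -5 + 6*V)
v = -5 (v = -5 + 6*0 = -5 + 0 = -5)
N(Y) = -24 - 12*Y² (N(Y) = -24 + 3*((-2*Y)*(Y + Y)) = -24 + 3*((-2*Y)*(2*Y)) = -24 + 3*(-4*Y²) = -24 - 12*Y²)
(N(7) + v)² = ((-24 - 12*7²) - 5)² = ((-24 - 12*49) - 5)² = ((-24 - 588) - 5)² = (-612 - 5)² = (-617)² = 380689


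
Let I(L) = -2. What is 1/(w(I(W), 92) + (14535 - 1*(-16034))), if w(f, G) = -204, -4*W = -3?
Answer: 1/30365 ≈ 3.2933e-5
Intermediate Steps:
W = ¾ (W = -¼*(-3) = ¾ ≈ 0.75000)
1/(w(I(W), 92) + (14535 - 1*(-16034))) = 1/(-204 + (14535 - 1*(-16034))) = 1/(-204 + (14535 + 16034)) = 1/(-204 + 30569) = 1/30365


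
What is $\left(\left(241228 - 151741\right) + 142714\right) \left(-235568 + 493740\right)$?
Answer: $59947796572$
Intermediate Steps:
$\left(\left(241228 - 151741\right) + 142714\right) \left(-235568 + 493740\right) = \left(89487 + 142714\right) 258172 = 232201 \cdot 258172 = 59947796572$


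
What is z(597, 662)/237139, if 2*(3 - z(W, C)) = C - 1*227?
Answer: -429/474278 ≈ -0.00090453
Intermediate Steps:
z(W, C) = 233/2 - C/2 (z(W, C) = 3 - (C - 1*227)/2 = 3 - (C - 227)/2 = 3 - (-227 + C)/2 = 3 + (227/2 - C/2) = 233/2 - C/2)
z(597, 662)/237139 = (233/2 - ½*662)/237139 = (233/2 - 331)*(1/237139) = -429/2*1/237139 = -429/474278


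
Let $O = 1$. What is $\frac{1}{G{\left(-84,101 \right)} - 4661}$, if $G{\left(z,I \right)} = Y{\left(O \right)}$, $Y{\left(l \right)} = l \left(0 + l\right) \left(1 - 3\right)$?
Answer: $- \frac{1}{4663} \approx -0.00021445$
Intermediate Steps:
$Y{\left(l \right)} = - 2 l^{2}$ ($Y{\left(l \right)} = l l \left(-2\right) = l \left(- 2 l\right) = - 2 l^{2}$)
$G{\left(z,I \right)} = -2$ ($G{\left(z,I \right)} = - 2 \cdot 1^{2} = \left(-2\right) 1 = -2$)
$\frac{1}{G{\left(-84,101 \right)} - 4661} = \frac{1}{-2 - 4661} = \frac{1}{-4663} = - \frac{1}{4663}$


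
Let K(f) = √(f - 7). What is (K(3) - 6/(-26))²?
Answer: -667/169 + 12*I/13 ≈ -3.9467 + 0.92308*I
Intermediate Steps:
K(f) = √(-7 + f)
(K(3) - 6/(-26))² = (√(-7 + 3) - 6/(-26))² = (√(-4) - 6*(-1/26))² = (2*I + 3/13)² = (3/13 + 2*I)²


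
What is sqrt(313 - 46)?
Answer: sqrt(267) ≈ 16.340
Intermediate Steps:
sqrt(313 - 46) = sqrt(267)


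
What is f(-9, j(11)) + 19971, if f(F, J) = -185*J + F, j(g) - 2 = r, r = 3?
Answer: 19037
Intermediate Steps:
j(g) = 5 (j(g) = 2 + 3 = 5)
f(F, J) = F - 185*J
f(-9, j(11)) + 19971 = (-9 - 185*5) + 19971 = (-9 - 925) + 19971 = -934 + 19971 = 19037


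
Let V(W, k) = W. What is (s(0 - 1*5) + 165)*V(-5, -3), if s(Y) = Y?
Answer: -800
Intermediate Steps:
(s(0 - 1*5) + 165)*V(-5, -3) = ((0 - 1*5) + 165)*(-5) = ((0 - 5) + 165)*(-5) = (-5 + 165)*(-5) = 160*(-5) = -800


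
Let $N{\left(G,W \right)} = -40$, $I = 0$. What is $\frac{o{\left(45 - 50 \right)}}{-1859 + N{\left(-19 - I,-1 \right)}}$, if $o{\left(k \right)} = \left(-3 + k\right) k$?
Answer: $- \frac{40}{1899} \approx -0.021064$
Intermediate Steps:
$o{\left(k \right)} = k \left(-3 + k\right)$
$\frac{o{\left(45 - 50 \right)}}{-1859 + N{\left(-19 - I,-1 \right)}} = \frac{\left(45 - 50\right) \left(-3 + \left(45 - 50\right)\right)}{-1859 - 40} = \frac{\left(-5\right) \left(-3 - 5\right)}{-1899} = \left(-5\right) \left(-8\right) \left(- \frac{1}{1899}\right) = 40 \left(- \frac{1}{1899}\right) = - \frac{40}{1899}$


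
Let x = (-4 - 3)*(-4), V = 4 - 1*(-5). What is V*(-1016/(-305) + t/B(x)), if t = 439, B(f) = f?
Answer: 1461087/8540 ≈ 171.09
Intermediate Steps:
V = 9 (V = 4 + 5 = 9)
x = 28 (x = -7*(-4) = 28)
V*(-1016/(-305) + t/B(x)) = 9*(-1016/(-305) + 439/28) = 9*(-1016*(-1/305) + 439*(1/28)) = 9*(1016/305 + 439/28) = 9*(162343/8540) = 1461087/8540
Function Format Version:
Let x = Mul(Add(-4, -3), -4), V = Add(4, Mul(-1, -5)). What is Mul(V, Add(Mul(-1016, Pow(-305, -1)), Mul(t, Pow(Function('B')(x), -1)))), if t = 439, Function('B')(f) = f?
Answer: Rational(1461087, 8540) ≈ 171.09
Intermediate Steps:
V = 9 (V = Add(4, 5) = 9)
x = 28 (x = Mul(-7, -4) = 28)
Mul(V, Add(Mul(-1016, Pow(-305, -1)), Mul(t, Pow(Function('B')(x), -1)))) = Mul(9, Add(Mul(-1016, Pow(-305, -1)), Mul(439, Pow(28, -1)))) = Mul(9, Add(Mul(-1016, Rational(-1, 305)), Mul(439, Rational(1, 28)))) = Mul(9, Add(Rational(1016, 305), Rational(439, 28))) = Mul(9, Rational(162343, 8540)) = Rational(1461087, 8540)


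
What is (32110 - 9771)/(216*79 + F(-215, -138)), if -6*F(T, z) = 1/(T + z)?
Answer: 47314002/36141553 ≈ 1.3091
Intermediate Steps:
F(T, z) = -1/(6*(T + z))
(32110 - 9771)/(216*79 + F(-215, -138)) = (32110 - 9771)/(216*79 - 1/(6*(-215) + 6*(-138))) = 22339/(17064 - 1/(-1290 - 828)) = 22339/(17064 - 1/(-2118)) = 22339/(17064 - 1*(-1/2118)) = 22339/(17064 + 1/2118) = 22339/(36141553/2118) = 22339*(2118/36141553) = 47314002/36141553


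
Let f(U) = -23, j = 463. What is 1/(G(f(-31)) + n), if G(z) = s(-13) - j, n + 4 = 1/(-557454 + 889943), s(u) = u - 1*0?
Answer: -332489/159594719 ≈ -0.0020833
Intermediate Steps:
s(u) = u (s(u) = u + 0 = u)
n = -1329955/332489 (n = -4 + 1/(-557454 + 889943) = -4 + 1/332489 = -1329955/332489 ≈ -4.0000)
G(z) = -476 (G(z) = -13 - 1*463 = -13 - 463 = -476)
1/(G(f(-31)) + n) = 1/(-476 - 1329955/332489) = 1/(-159594719/332489) = -332489/159594719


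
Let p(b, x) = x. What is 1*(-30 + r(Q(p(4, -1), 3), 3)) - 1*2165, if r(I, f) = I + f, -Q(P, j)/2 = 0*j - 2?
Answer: -2188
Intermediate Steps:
Q(P, j) = 4 (Q(P, j) = -2*(0*j - 2) = -2*(0 - 2) = -2*(-2) = 4)
1*(-30 + r(Q(p(4, -1), 3), 3)) - 1*2165 = 1*(-30 + (4 + 3)) - 1*2165 = 1*(-30 + 7) - 2165 = 1*(-23) - 2165 = -23 - 2165 = -2188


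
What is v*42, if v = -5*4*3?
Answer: -2520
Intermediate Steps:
v = -60 (v = -20*3 = -60)
v*42 = -60*42 = -2520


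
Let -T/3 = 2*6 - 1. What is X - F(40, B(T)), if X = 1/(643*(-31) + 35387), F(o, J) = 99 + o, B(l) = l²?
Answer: -2148105/15454 ≈ -139.00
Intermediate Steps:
T = -33 (T = -3*(2*6 - 1) = -3*(12 - 1) = -3*11 = -33)
X = 1/15454 (X = 1/(-19933 + 35387) = 1/15454 ≈ 6.4708e-5)
X - F(40, B(T)) = 1/15454 - (99 + 40) = 1/15454 - 1*139 = 1/15454 - 139 = -2148105/15454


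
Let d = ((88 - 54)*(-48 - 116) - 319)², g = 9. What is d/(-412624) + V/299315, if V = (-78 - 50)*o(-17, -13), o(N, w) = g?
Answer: -10401978390723/123504552560 ≈ -84.223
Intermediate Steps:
o(N, w) = 9
V = -1152 (V = (-78 - 50)*9 = -128*9 = -1152)
d = 34751025 (d = (34*(-164) - 319)² = (-5576 - 319)² = (-5895)² = 34751025)
d/(-412624) + V/299315 = 34751025/(-412624) - 1152/299315 = 34751025*(-1/412624) - 1152*1/299315 = -34751025/412624 - 1152/299315 = -10401978390723/123504552560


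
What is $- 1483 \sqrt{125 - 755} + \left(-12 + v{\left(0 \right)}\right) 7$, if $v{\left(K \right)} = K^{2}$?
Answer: $-84 - 4449 i \sqrt{70} \approx -84.0 - 37223.0 i$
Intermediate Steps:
$- 1483 \sqrt{125 - 755} + \left(-12 + v{\left(0 \right)}\right) 7 = - 1483 \sqrt{125 - 755} + \left(-12 + 0^{2}\right) 7 = - 1483 \sqrt{-630} + \left(-12 + 0\right) 7 = - 1483 \cdot 3 i \sqrt{70} - 84 = - 4449 i \sqrt{70} - 84 = -84 - 4449 i \sqrt{70}$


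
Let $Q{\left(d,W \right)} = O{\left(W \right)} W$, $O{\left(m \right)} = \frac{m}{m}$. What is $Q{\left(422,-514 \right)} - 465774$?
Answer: $-466288$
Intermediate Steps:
$O{\left(m \right)} = 1$
$Q{\left(d,W \right)} = W$ ($Q{\left(d,W \right)} = 1 W = W$)
$Q{\left(422,-514 \right)} - 465774 = -514 - 465774 = -466288$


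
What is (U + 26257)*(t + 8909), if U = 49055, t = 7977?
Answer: 1271718432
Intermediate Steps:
(U + 26257)*(t + 8909) = (49055 + 26257)*(7977 + 8909) = 75312*16886 = 1271718432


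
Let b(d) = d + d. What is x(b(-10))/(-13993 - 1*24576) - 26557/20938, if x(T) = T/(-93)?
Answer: -95258173529/75102868146 ≈ -1.2684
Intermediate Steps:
b(d) = 2*d
x(T) = -T/93 (x(T) = T*(-1/93) = -T/93)
x(b(-10))/(-13993 - 1*24576) - 26557/20938 = (-2*(-10)/93)/(-13993 - 1*24576) - 26557/20938 = (-1/93*(-20))/(-13993 - 24576) - 26557*1/20938 = (20/93)/(-38569) - 26557/20938 = (20/93)*(-1/38569) - 26557/20938 = -20/3586917 - 26557/20938 = -95258173529/75102868146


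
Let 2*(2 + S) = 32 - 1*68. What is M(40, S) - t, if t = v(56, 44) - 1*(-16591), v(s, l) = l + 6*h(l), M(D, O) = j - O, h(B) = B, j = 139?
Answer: -16740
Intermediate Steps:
S = -20 (S = -2 + (32 - 1*68)/2 = -2 + (32 - 68)/2 = -2 + (½)*(-36) = -2 - 18 = -20)
M(D, O) = 139 - O
v(s, l) = 7*l (v(s, l) = l + 6*l = 7*l)
t = 16899 (t = 7*44 - 1*(-16591) = 308 + 16591 = 16899)
M(40, S) - t = (139 - 1*(-20)) - 1*16899 = (139 + 20) - 16899 = 159 - 16899 = -16740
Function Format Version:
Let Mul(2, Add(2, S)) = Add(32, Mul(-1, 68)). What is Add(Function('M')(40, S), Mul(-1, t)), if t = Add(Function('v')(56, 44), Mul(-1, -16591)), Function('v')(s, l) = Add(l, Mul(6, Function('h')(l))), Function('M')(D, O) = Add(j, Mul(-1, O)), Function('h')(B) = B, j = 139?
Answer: -16740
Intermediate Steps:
S = -20 (S = Add(-2, Mul(Rational(1, 2), Add(32, Mul(-1, 68)))) = Add(-2, Mul(Rational(1, 2), Add(32, -68))) = Add(-2, Mul(Rational(1, 2), -36)) = Add(-2, -18) = -20)
Function('M')(D, O) = Add(139, Mul(-1, O))
Function('v')(s, l) = Mul(7, l) (Function('v')(s, l) = Add(l, Mul(6, l)) = Mul(7, l))
t = 16899 (t = Add(Mul(7, 44), Mul(-1, -16591)) = Add(308, 16591) = 16899)
Add(Function('M')(40, S), Mul(-1, t)) = Add(Add(139, Mul(-1, -20)), Mul(-1, 16899)) = Add(Add(139, 20), -16899) = Add(159, -16899) = -16740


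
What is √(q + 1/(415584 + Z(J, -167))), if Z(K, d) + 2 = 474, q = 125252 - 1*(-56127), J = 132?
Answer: 15*√34885750670654/208028 ≈ 425.89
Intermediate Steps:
q = 181379 (q = 125252 + 56127 = 181379)
Z(K, d) = 472 (Z(K, d) = -2 + 474 = 472)
√(q + 1/(415584 + Z(J, -167))) = √(181379 + 1/(415584 + 472)) = √(181379 + 1/416056) = √(75463821225/416056) = 15*√34885750670654/208028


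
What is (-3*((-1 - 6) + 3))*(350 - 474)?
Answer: -1488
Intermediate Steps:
(-3*((-1 - 6) + 3))*(350 - 474) = -3*(-7 + 3)*(-124) = -3*(-4)*(-124) = 12*(-124) = -1488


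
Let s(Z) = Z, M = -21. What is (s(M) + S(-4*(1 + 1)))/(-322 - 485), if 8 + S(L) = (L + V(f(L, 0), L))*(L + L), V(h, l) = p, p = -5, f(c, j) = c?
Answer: -179/807 ≈ -0.22181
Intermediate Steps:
V(h, l) = -5
S(L) = -8 + 2*L*(-5 + L) (S(L) = -8 + (L - 5)*(L + L) = -8 + (-5 + L)*(2*L) = -8 + 2*L*(-5 + L))
(s(M) + S(-4*(1 + 1)))/(-322 - 485) = (-21 + (-8 - (-40)*(1 + 1) + 2*(-4*(1 + 1))²))/(-322 - 485) = (-21 + (-8 - (-40)*2 + 2*(-4*2)²))/(-807) = (-21 + (-8 - 10*(-8) + 2*(-8)²))*(-1/807) = (-21 + (-8 + 80 + 2*64))*(-1/807) = (-21 + (-8 + 80 + 128))*(-1/807) = (-21 + 200)*(-1/807) = 179*(-1/807) = -179/807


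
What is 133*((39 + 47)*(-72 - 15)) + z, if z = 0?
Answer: -995106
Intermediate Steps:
133*((39 + 47)*(-72 - 15)) + z = 133*((39 + 47)*(-72 - 15)) + 0 = 133*(86*(-87)) + 0 = 133*(-7482) + 0 = -995106 + 0 = -995106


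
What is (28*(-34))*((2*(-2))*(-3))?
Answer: -11424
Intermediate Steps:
(28*(-34))*((2*(-2))*(-3)) = -(-3808)*(-3) = -952*12 = -11424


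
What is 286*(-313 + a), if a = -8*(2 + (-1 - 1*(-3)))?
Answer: -98670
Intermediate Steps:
a = -32 (a = -8*(2 + (-1 + 3)) = -8*(2 + 2) = -8*4 = -32)
286*(-313 + a) = 286*(-313 - 32) = 286*(-345) = -98670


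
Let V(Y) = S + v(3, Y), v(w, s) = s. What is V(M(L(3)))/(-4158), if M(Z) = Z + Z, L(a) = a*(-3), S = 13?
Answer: 5/4158 ≈ 0.0012025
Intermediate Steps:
L(a) = -3*a
M(Z) = 2*Z
V(Y) = 13 + Y
V(M(L(3)))/(-4158) = (13 + 2*(-3*3))/(-4158) = (13 + 2*(-9))*(-1/4158) = (13 - 18)*(-1/4158) = -5*(-1/4158) = 5/4158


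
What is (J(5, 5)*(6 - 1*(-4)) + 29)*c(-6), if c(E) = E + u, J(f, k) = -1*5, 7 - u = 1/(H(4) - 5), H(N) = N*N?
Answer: -210/11 ≈ -19.091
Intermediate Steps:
H(N) = N²
u = 76/11 (u = 7 - 1/(4² - 5) = 7 - 1/(16 - 5) = 7 - 1/11 = 76/11 ≈ 6.9091)
J(f, k) = -5
c(E) = 76/11 + E (c(E) = E + 76/11 = 76/11 + E)
(J(5, 5)*(6 - 1*(-4)) + 29)*c(-6) = (-5*(6 - 1*(-4)) + 29)*(76/11 - 6) = (-5*(6 + 4) + 29)*(10/11) = (-5*10 + 29)*(10/11) = (-50 + 29)*(10/11) = -21*10/11 = -210/11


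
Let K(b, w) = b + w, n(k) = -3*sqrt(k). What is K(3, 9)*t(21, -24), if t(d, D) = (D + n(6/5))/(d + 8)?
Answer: -288/29 - 36*sqrt(30)/145 ≈ -11.291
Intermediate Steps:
t(d, D) = (D - 3*sqrt(30)/5)/(8 + d) (t(d, D) = (D - 3*sqrt(30)/5)/(d + 8) = (D - 3*sqrt(30)/5)/(8 + d))
K(3, 9)*t(21, -24) = (3 + 9)*((-24 - 3*sqrt(30)/5)/(8 + 21)) = 12*((-24 - 3*sqrt(30)/5)/29) = 12*(-24/29 - 3*sqrt(30)/145) = -288/29 - 36*sqrt(30)/145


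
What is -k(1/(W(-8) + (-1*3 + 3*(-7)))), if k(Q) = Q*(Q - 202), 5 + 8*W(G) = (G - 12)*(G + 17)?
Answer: -609296/142129 ≈ -4.2869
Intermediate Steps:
W(G) = -5/8 + (-12 + G)*(17 + G)/8 (W(G) = -5/8 + ((G - 12)*(G + 17))/8 = -5/8 + ((-12 + G)*(17 + G))/8 = -5/8 + (-12 + G)*(17 + G)/8)
k(Q) = Q*(-202 + Q)
-k(1/(W(-8) + (-1*3 + 3*(-7)))) = -(-202 + 1/((-209/8 + (1/8)*(-8)**2 + (5/8)*(-8)) + (-1*3 + 3*(-7))))/((-209/8 + (1/8)*(-8)**2 + (5/8)*(-8)) + (-1*3 + 3*(-7))) = -(-202 + 1/((-209/8 + (1/8)*64 - 5) + (-3 - 21)))/((-209/8 + (1/8)*64 - 5) + (-3 - 21)) = -(-202 + 1/((-209/8 + 8 - 5) - 24))/((-209/8 + 8 - 5) - 24) = -(-202 + 1/(-185/8 - 24))/(-185/8 - 24) = -(-202 + 1/(-377/8))/(-377/8) = -(-8)*(-202 - 8/377)/377 = -(-8)*(-76162)/(377*377) = -1*609296/142129 = -609296/142129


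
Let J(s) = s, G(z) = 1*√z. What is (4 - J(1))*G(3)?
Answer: 3*√3 ≈ 5.1962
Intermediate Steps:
G(z) = √z
(4 - J(1))*G(3) = (4 - 1*1)*√3 = (4 - 1)*√3 = 3*√3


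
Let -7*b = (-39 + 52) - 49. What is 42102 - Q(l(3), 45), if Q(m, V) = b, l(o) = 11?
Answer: 294678/7 ≈ 42097.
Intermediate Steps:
b = 36/7 (b = -((-39 + 52) - 49)/7 = -(13 - 49)/7 = -⅐*(-36) = 36/7 ≈ 5.1429)
Q(m, V) = 36/7
42102 - Q(l(3), 45) = 42102 - 1*36/7 = 42102 - 36/7 = 294678/7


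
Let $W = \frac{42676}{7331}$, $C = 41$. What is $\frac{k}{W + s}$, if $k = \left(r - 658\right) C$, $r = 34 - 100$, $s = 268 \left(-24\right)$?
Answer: $\frac{54403351}{11777579} \approx 4.6192$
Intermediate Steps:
$s = -6432$
$W = \frac{42676}{7331}$ ($W = 42676 \cdot \frac{1}{7331} = \frac{42676}{7331} \approx 5.8213$)
$r = -66$ ($r = 34 - 100 = -66$)
$k = -29684$ ($k = \left(-66 - 658\right) 41 = \left(-724\right) 41 = -29684$)
$\frac{k}{W + s} = - \frac{29684}{\frac{42676}{7331} - 6432} = - \frac{29684}{- \frac{47110316}{7331}} = \left(-29684\right) \left(- \frac{7331}{47110316}\right) = \frac{54403351}{11777579}$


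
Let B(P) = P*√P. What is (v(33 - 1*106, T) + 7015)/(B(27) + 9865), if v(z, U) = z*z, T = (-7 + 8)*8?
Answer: 60886780/48649271 - 499932*√3/48649271 ≈ 1.2337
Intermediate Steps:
B(P) = P^(3/2)
T = 8 (T = 1*8 = 8)
v(z, U) = z²
(v(33 - 1*106, T) + 7015)/(B(27) + 9865) = ((33 - 1*106)² + 7015)/(27^(3/2) + 9865) = ((33 - 106)² + 7015)/(81*√3 + 9865) = ((-73)² + 7015)/(9865 + 81*√3) = (5329 + 7015)/(9865 + 81*√3) = 12344/(9865 + 81*√3)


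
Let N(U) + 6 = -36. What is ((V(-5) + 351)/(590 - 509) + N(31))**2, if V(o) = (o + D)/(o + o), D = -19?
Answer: 25816561/18225 ≈ 1416.5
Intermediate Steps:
N(U) = -42 (N(U) = -6 - 36 = -42)
V(o) = (-19 + o)/(2*o) (V(o) = (o - 19)/(o + o) = (-19 + o)/((2*o)) = (-19 + o)*(1/(2*o)) = (-19 + o)/(2*o))
((V(-5) + 351)/(590 - 509) + N(31))**2 = (((1/2)*(-19 - 5)/(-5) + 351)/(590 - 509) - 42)**2 = (((1/2)*(-1/5)*(-24) + 351)/81 - 42)**2 = ((12/5 + 351)*(1/81) - 42)**2 = ((1767/5)*(1/81) - 42)**2 = (589/135 - 42)**2 = (-5081/135)**2 = 25816561/18225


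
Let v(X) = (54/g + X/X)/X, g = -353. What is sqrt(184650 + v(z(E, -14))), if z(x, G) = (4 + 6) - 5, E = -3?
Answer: sqrt(575226823985)/1765 ≈ 429.71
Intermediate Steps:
z(x, G) = 5 (z(x, G) = 10 - 5 = 5)
v(X) = 299/(353*X) (v(X) = (54/(-353) + X/X)/X = (54*(-1/353) + 1)/X = (-54/353 + 1)/X = 299/(353*X))
sqrt(184650 + v(z(E, -14))) = sqrt(184650 + (299/353)/5) = sqrt(184650 + (299/353)*(1/5)) = sqrt(184650 + 299/1765) = sqrt(325907549/1765) = sqrt(575226823985)/1765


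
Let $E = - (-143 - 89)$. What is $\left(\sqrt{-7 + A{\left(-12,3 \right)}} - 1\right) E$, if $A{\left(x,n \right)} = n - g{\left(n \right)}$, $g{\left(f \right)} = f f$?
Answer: $-232 + 232 i \sqrt{13} \approx -232.0 + 836.49 i$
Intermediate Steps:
$g{\left(f \right)} = f^{2}$
$E = 232$ ($E = - (-143 - 89) = \left(-1\right) \left(-232\right) = 232$)
$A{\left(x,n \right)} = n - n^{2}$
$\left(\sqrt{-7 + A{\left(-12,3 \right)}} - 1\right) E = \left(\sqrt{-7 + 3 \left(1 - 3\right)} - 1\right) 232 = \left(\sqrt{-7 + 3 \left(-2\right)} - 1\right) 232 = \left(\sqrt{-7 - 6} - 1\right) 232 = \left(\sqrt{-13} - 1\right) 232 = \left(i \sqrt{13} - 1\right) 232 = \left(-1 + i \sqrt{13}\right) 232 = -232 + 232 i \sqrt{13}$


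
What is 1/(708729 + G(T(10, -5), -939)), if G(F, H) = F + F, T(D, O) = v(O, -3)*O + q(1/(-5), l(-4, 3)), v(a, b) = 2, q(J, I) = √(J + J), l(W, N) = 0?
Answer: 3543545/2511342233413 - 2*I*√10/2511342233413 ≈ 1.411e-6 - 2.5184e-12*I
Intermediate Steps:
q(J, I) = √2*√J (q(J, I) = √(2*J) = √2*√J)
T(D, O) = 2*O + I*√10/5 (T(D, O) = 2*O + √2*√(1/(-5)) = 2*O + √2*√(-⅕) = 2*O + √2*(I*√5/5) = 2*O + I*√10/5)
G(F, H) = 2*F
1/(708729 + G(T(10, -5), -939)) = 1/(708729 + 2*(2*(-5) + I*√10/5)) = 1/(708729 + 2*(-10 + I*√10/5)) = 1/(708729 + (-20 + 2*I*√10/5)) = 1/(708709 + 2*I*√10/5)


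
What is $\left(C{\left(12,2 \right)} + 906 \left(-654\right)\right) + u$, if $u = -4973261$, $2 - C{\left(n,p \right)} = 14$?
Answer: $-5565797$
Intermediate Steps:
$C{\left(n,p \right)} = -12$ ($C{\left(n,p \right)} = 2 - 14 = -12$)
$\left(C{\left(12,2 \right)} + 906 \left(-654\right)\right) + u = \left(-12 + 906 \left(-654\right)\right) - 4973261 = \left(-12 - 592524\right) - 4973261 = -592536 - 4973261 = -5565797$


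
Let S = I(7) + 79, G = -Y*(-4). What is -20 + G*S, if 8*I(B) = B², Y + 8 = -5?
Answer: -8893/2 ≈ -4446.5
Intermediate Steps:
Y = -13 (Y = -8 - 5 = -13)
I(B) = B²/8
G = -52 (G = -1*(-13)*(-4) = 13*(-4) = -52)
S = 681/8 (S = (⅛)*7² + 79 = (⅛)*49 + 79 = 49/8 + 79 = 681/8 ≈ 85.125)
-20 + G*S = -20 - 52*681/8 = -20 - 8853/2 = -8893/2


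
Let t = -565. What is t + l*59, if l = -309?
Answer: -18796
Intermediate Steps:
t + l*59 = -565 - 309*59 = -565 - 18231 = -18796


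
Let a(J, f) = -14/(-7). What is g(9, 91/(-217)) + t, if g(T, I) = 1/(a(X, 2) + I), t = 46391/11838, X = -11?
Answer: 2640137/580062 ≈ 4.5515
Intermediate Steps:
t = 46391/11838 (t = 46391*(1/11838) = 46391/11838 ≈ 3.9188)
a(J, f) = 2 (a(J, f) = -14*(-1/7) = 2)
g(T, I) = 1/(2 + I)
g(9, 91/(-217)) + t = 1/(2 + 91/(-217)) + 46391/11838 = 1/(2 + 91*(-1/217)) + 46391/11838 = 1/(2 - 13/31) + 46391/11838 = 1/(49/31) + 46391/11838 = 31/49 + 46391/11838 = 2640137/580062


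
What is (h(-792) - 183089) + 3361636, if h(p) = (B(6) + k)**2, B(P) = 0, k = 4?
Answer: 3178563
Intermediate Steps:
h(p) = 16 (h(p) = (0 + 4)**2 = 4**2 = 16)
(h(-792) - 183089) + 3361636 = (16 - 183089) + 3361636 = -183073 + 3361636 = 3178563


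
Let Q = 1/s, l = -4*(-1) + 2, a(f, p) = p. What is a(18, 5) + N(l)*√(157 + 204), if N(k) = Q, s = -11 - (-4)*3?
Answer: 24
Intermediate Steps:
s = 1 (s = -11 - 1*(-12) = -11 + 12 = 1)
l = 6 (l = 4 + 2 = 6)
Q = 1 (Q = 1/1 = 1)
N(k) = 1
a(18, 5) + N(l)*√(157 + 204) = 5 + 1*√(157 + 204) = 5 + 1*√361 = 5 + 1*19 = 5 + 19 = 24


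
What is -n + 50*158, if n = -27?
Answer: 7927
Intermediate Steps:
-n + 50*158 = -1*(-27) + 50*158 = 27 + 7900 = 7927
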